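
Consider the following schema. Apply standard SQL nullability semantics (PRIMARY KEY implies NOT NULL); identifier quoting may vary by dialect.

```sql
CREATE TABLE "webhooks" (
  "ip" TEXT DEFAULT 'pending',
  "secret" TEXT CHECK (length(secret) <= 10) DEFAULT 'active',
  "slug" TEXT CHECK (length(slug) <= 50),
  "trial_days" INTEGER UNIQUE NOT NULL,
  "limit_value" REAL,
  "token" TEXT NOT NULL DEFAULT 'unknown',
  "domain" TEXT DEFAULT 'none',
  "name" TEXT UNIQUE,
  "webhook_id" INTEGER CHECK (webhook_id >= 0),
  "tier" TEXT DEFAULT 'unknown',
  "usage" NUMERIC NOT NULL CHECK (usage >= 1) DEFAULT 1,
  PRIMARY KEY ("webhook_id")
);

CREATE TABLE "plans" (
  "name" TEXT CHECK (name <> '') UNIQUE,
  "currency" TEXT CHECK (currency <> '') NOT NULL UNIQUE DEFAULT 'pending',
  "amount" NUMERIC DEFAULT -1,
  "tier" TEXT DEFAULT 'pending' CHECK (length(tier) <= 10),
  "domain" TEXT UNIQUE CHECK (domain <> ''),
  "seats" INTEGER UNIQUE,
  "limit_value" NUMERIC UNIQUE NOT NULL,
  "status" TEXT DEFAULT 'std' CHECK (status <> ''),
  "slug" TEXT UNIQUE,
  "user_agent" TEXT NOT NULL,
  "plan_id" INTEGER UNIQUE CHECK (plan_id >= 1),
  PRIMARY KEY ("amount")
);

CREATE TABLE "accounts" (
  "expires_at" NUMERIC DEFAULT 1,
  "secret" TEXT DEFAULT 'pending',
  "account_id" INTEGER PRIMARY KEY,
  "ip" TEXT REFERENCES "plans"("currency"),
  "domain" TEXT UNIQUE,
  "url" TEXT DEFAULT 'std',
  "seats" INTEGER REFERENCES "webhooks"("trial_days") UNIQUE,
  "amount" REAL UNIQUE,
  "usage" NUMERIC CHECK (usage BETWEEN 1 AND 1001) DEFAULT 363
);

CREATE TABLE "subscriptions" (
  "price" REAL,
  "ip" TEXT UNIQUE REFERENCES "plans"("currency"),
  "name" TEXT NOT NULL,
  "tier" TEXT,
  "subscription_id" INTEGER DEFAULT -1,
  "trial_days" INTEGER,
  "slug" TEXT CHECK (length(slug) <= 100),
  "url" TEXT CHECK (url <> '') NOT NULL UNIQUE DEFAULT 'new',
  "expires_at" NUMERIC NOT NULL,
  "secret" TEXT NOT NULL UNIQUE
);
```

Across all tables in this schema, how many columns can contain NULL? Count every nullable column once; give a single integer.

webhooks: 7 nullable (ip, secret, slug, limit_value, domain, name, tier — PK (webhook_id) and explicit NOT NULL columns excluded).
plans: 7 nullable (name, tier, domain, seats, status, slug, plan_id — PK (amount) and explicit NOT NULL columns excluded).
accounts: 8 nullable (expires_at, secret, ip, domain, url, seats, amount, usage — PK (account_id) and explicit NOT NULL columns excluded).
subscriptions: 6 nullable (price, ip, tier, subscription_id, trial_days, slug — PK none and explicit NOT NULL columns excluded).
Total: 7 + 7 + 8 + 6 = 28.

28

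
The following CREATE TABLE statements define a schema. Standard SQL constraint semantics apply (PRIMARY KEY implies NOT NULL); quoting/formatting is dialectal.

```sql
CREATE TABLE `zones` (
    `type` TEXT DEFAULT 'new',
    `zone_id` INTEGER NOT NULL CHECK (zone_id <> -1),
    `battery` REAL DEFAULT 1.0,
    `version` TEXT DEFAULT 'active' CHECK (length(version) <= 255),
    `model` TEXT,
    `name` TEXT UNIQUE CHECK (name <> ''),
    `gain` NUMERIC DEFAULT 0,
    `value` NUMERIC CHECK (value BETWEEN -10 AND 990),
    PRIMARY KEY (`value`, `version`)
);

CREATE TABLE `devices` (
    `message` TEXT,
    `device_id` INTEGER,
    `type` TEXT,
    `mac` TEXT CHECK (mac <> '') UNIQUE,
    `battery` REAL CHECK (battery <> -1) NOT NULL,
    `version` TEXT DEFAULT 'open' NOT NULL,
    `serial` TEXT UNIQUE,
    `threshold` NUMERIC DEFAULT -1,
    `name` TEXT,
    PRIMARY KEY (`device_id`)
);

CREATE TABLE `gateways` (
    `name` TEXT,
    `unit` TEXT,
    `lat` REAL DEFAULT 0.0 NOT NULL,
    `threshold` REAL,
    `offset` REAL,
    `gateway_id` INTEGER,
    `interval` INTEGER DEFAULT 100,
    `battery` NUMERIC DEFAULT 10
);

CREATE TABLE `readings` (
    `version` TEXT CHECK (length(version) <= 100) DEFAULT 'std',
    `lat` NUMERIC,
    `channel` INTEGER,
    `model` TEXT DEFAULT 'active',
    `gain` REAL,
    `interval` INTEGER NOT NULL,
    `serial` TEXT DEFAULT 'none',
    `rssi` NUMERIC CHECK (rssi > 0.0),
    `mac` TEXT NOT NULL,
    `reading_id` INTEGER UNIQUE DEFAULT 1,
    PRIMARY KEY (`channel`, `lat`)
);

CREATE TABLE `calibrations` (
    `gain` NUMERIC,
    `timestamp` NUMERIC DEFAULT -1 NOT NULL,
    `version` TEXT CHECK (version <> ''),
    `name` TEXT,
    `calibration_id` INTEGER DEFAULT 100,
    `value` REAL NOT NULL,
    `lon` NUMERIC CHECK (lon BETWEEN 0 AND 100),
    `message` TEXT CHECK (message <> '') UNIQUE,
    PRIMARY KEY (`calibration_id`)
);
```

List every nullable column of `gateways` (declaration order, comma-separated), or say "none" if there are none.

- name: no NOT NULL constraint applies → nullable.
- unit: no NOT NULL constraint applies → nullable.
- lat: declared NOT NULL → not nullable.
- threshold: no NOT NULL constraint applies → nullable.
- offset: no NOT NULL constraint applies → nullable.
- gateway_id: no NOT NULL constraint applies → nullable.
- interval: DEFAULT only fills an omitted column; an explicit NULL is still allowed → nullable.
- battery: DEFAULT only fills an omitted column; an explicit NULL is still allowed → nullable.

name, unit, threshold, offset, gateway_id, interval, battery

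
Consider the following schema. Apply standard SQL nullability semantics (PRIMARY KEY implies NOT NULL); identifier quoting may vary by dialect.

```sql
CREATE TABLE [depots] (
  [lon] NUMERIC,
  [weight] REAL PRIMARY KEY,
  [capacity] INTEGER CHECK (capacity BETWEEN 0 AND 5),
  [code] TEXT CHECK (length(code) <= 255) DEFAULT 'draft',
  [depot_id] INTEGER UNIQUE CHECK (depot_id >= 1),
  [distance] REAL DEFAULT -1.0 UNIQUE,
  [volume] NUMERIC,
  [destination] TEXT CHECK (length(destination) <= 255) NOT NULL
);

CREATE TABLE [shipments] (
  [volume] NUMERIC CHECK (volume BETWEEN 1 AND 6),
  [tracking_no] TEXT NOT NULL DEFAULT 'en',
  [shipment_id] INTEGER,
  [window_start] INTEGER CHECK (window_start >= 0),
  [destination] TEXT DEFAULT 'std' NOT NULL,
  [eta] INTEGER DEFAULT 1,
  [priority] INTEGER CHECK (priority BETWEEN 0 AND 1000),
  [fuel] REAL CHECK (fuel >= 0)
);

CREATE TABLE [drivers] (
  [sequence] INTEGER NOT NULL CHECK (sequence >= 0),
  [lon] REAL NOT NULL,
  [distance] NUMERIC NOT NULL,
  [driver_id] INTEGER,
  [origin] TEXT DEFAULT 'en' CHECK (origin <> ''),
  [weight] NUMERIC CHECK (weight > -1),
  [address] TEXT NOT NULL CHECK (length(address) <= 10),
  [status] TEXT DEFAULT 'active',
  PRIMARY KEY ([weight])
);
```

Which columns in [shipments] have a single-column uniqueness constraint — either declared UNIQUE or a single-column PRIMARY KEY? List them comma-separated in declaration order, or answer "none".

none

- volume: no UNIQUE or single-column PK constraint.
- tracking_no: no UNIQUE or single-column PK constraint.
- shipment_id: no UNIQUE or single-column PK constraint.
- window_start: no UNIQUE or single-column PK constraint.
- destination: no UNIQUE or single-column PK constraint.
- eta: no UNIQUE or single-column PK constraint.
- priority: no UNIQUE or single-column PK constraint.
- fuel: no UNIQUE or single-column PK constraint.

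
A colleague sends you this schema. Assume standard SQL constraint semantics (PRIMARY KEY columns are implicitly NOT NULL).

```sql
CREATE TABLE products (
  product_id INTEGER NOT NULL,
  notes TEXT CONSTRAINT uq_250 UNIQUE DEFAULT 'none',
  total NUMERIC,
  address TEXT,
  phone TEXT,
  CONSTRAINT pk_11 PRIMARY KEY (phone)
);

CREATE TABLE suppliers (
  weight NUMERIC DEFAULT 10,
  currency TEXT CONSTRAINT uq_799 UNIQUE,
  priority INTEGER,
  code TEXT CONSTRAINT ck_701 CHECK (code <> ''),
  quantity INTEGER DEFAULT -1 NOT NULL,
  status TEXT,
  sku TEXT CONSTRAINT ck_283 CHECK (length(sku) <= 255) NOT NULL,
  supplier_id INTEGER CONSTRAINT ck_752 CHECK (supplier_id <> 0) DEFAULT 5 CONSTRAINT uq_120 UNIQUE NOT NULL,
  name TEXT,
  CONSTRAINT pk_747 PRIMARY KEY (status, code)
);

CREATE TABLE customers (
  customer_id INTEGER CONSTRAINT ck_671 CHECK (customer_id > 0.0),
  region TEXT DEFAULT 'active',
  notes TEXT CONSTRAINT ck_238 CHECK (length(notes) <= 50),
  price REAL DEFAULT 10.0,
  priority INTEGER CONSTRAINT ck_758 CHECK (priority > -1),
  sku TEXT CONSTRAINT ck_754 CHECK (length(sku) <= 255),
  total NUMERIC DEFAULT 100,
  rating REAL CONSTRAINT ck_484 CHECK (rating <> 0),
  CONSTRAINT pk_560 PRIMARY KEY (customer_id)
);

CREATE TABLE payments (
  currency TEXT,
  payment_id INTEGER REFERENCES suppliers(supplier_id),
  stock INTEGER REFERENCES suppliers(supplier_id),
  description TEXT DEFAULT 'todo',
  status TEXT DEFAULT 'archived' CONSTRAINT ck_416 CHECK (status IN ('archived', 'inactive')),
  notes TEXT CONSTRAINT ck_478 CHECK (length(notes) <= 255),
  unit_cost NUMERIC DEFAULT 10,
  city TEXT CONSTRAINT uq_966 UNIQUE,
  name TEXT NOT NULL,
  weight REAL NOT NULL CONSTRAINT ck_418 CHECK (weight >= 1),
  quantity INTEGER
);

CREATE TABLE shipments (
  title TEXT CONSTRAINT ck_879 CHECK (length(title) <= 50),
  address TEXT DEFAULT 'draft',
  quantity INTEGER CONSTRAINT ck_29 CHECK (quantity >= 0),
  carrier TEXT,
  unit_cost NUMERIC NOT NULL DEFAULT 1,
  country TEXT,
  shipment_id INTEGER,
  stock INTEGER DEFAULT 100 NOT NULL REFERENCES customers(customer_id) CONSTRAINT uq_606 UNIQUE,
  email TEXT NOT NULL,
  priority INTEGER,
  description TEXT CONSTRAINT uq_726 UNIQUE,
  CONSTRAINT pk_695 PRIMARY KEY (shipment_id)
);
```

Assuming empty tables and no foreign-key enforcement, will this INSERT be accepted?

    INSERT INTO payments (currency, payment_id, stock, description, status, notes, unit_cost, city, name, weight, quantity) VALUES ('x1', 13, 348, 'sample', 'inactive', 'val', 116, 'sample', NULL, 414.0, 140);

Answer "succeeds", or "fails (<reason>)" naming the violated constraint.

name is explicitly set to NULL, but name is declared NOT NULL.

fails (NOT NULL on name)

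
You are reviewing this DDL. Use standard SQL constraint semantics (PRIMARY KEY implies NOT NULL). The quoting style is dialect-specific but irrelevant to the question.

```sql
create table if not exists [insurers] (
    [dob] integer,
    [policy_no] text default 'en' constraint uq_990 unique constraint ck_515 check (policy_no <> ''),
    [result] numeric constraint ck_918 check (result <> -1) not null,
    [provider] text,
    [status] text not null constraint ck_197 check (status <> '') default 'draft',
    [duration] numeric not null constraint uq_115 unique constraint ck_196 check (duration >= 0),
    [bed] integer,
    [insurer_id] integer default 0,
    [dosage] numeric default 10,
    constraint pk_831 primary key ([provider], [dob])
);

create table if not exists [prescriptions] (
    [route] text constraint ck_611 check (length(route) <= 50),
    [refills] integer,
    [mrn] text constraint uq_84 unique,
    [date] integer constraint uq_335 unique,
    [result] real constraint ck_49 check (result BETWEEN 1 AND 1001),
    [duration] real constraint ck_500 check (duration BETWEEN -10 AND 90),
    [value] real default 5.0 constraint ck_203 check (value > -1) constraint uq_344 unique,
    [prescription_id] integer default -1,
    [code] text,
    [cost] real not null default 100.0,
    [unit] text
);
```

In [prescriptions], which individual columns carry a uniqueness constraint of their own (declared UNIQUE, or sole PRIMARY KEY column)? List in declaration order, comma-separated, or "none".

- route: no UNIQUE or single-column PK constraint.
- refills: no UNIQUE or single-column PK constraint.
- mrn: declared UNIQUE → unique.
- date: declared UNIQUE → unique.
- result: no UNIQUE or single-column PK constraint.
- duration: no UNIQUE or single-column PK constraint.
- value: declared UNIQUE → unique.
- prescription_id: no UNIQUE or single-column PK constraint.
- code: no UNIQUE or single-column PK constraint.
- cost: no UNIQUE or single-column PK constraint.
- unit: no UNIQUE or single-column PK constraint.

mrn, date, value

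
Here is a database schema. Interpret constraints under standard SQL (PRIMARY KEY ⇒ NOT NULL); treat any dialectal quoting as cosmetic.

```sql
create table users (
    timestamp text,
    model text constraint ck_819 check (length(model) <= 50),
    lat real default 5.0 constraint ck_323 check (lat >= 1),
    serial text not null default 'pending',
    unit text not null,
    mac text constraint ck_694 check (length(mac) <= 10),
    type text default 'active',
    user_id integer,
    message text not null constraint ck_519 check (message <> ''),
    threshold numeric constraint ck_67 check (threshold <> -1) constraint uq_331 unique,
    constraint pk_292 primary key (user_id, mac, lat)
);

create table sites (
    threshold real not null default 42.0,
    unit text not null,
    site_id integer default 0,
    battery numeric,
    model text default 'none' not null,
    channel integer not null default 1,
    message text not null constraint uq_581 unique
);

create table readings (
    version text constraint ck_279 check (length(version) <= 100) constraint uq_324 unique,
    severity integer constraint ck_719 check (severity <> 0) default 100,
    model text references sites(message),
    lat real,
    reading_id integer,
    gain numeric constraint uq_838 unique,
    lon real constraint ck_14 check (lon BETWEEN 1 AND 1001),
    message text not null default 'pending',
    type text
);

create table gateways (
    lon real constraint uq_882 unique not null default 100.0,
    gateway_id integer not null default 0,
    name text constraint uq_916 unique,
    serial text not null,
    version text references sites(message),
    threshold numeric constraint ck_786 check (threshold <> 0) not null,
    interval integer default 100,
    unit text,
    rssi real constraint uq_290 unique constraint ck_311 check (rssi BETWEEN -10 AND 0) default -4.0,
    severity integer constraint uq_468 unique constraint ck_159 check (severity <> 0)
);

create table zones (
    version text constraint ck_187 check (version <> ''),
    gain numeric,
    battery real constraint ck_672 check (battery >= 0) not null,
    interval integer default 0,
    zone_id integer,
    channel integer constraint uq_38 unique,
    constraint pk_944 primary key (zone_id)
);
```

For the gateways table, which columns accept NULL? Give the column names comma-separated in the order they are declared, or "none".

name, version, interval, unit, rssi, severity

- lon: declared NOT NULL → not nullable.
- gateway_id: declared NOT NULL → not nullable.
- name: UNIQUE does not imply NOT NULL → nullable.
- serial: declared NOT NULL → not nullable.
- version: a foreign key column may be NULL unless separately constrained → nullable.
- threshold: declared NOT NULL → not nullable.
- interval: DEFAULT only fills an omitted column; an explicit NULL is still allowed → nullable.
- unit: no NOT NULL constraint applies → nullable.
- rssi: CHECK does not forbid NULL (a CHECK constraint passes when its expression is NULL) → nullable.
- severity: CHECK does not forbid NULL (a CHECK constraint passes when its expression is NULL) → nullable.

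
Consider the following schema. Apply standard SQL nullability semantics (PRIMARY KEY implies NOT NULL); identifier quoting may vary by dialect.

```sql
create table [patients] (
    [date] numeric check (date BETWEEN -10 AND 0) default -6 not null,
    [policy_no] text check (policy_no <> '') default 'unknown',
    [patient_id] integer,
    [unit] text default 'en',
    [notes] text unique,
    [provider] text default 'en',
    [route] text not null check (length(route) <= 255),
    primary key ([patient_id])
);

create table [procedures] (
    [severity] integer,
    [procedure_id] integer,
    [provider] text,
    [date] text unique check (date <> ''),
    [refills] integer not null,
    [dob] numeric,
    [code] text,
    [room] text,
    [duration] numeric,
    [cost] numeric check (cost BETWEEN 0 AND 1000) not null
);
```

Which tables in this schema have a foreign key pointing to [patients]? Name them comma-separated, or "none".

none

No REFERENCES clause anywhere in the schema names patients.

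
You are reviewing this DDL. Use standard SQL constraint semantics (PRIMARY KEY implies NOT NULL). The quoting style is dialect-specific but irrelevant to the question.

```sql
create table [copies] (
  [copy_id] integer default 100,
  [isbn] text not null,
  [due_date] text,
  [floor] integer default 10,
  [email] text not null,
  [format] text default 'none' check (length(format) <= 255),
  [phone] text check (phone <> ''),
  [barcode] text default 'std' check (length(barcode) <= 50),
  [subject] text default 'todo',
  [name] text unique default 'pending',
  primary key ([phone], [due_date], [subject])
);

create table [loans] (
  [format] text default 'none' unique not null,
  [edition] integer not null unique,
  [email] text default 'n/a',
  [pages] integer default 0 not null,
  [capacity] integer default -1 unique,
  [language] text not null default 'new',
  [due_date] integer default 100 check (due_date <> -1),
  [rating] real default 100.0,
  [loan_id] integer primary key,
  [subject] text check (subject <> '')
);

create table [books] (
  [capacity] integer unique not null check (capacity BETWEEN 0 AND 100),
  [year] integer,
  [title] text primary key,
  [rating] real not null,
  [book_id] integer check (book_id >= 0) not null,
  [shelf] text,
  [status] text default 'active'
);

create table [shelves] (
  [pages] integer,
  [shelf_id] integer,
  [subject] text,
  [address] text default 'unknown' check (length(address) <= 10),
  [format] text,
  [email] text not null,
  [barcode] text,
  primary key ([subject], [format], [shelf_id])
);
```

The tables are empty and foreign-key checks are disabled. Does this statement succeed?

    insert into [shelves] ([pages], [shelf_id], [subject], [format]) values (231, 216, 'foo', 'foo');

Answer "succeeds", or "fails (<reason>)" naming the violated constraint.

fails (NOT NULL on email)

email is omitted from the column list and has no DEFAULT, so it would receive NULL.
But email is declared NOT NULL.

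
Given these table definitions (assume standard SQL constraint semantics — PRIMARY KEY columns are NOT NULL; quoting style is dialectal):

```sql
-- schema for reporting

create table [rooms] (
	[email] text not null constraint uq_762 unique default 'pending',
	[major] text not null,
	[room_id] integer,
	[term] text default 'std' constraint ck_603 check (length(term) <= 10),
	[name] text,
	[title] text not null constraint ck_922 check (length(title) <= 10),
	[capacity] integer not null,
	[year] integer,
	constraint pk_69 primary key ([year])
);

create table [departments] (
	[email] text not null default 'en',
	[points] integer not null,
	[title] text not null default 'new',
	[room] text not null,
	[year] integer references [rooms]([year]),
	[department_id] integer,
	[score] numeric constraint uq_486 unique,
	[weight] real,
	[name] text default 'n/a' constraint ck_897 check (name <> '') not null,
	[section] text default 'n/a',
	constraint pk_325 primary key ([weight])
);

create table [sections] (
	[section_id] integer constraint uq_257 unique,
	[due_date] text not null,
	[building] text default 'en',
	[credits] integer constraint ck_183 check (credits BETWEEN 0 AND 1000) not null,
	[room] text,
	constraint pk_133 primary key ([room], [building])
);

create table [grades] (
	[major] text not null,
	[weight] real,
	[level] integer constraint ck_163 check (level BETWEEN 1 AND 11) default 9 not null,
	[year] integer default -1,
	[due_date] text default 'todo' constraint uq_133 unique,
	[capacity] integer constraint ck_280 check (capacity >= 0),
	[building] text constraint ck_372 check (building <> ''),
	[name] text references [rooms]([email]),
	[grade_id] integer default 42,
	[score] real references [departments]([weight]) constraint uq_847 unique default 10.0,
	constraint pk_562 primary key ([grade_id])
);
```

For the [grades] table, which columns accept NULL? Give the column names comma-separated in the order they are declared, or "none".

- major: declared NOT NULL → not nullable.
- weight: no NOT NULL constraint applies → nullable.
- level: declared NOT NULL → not nullable.
- year: DEFAULT only fills an omitted column; an explicit NULL is still allowed → nullable.
- due_date: UNIQUE does not imply NOT NULL → nullable.
- capacity: CHECK does not forbid NULL (a CHECK constraint passes when its expression is NULL) → nullable.
- building: CHECK does not forbid NULL (a CHECK constraint passes when its expression is NULL) → nullable.
- name: a foreign key column may be NULL unless separately constrained → nullable.
- grade_id: part of the PRIMARY KEY, which implies NOT NULL → not nullable.
- score: a foreign key column may be NULL unless separately constrained → nullable.

weight, year, due_date, capacity, building, name, score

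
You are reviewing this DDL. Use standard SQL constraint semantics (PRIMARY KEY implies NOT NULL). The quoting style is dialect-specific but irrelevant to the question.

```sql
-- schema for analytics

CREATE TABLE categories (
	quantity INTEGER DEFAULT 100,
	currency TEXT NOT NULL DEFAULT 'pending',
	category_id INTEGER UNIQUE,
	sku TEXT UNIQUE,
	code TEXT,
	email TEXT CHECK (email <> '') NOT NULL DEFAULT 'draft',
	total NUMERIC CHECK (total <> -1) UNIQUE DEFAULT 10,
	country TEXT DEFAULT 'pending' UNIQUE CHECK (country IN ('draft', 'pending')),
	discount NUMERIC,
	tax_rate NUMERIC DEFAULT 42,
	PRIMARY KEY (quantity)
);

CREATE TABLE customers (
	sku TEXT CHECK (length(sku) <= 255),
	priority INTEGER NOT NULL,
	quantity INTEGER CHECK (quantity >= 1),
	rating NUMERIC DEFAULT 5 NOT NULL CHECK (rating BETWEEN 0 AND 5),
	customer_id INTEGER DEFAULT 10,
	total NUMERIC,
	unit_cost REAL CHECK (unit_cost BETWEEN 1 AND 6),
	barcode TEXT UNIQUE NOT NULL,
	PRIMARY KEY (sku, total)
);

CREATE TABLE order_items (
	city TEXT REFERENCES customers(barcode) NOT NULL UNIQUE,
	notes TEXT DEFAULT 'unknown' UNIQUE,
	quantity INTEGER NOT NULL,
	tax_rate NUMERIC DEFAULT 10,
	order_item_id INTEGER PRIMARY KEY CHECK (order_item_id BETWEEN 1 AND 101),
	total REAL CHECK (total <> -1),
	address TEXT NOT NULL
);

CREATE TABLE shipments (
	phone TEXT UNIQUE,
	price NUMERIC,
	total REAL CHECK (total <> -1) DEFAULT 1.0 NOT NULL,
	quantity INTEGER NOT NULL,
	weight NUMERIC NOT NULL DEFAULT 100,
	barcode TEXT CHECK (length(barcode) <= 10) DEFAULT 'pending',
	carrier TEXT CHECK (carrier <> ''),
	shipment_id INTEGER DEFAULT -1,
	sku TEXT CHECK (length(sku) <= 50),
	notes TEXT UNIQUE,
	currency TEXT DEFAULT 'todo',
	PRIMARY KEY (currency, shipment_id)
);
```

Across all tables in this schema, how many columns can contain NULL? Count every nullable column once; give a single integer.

categories: 7 nullable (category_id, sku, code, total, country, discount, tax_rate — PK (quantity) and explicit NOT NULL columns excluded).
customers: 3 nullable (quantity, customer_id, unit_cost — PK (sku, total) and explicit NOT NULL columns excluded).
order_items: 3 nullable (notes, tax_rate, total — PK (order_item_id) and explicit NOT NULL columns excluded).
shipments: 6 nullable (phone, price, barcode, carrier, sku, notes — PK (currency, shipment_id) and explicit NOT NULL columns excluded).
Total: 7 + 3 + 3 + 6 = 19.

19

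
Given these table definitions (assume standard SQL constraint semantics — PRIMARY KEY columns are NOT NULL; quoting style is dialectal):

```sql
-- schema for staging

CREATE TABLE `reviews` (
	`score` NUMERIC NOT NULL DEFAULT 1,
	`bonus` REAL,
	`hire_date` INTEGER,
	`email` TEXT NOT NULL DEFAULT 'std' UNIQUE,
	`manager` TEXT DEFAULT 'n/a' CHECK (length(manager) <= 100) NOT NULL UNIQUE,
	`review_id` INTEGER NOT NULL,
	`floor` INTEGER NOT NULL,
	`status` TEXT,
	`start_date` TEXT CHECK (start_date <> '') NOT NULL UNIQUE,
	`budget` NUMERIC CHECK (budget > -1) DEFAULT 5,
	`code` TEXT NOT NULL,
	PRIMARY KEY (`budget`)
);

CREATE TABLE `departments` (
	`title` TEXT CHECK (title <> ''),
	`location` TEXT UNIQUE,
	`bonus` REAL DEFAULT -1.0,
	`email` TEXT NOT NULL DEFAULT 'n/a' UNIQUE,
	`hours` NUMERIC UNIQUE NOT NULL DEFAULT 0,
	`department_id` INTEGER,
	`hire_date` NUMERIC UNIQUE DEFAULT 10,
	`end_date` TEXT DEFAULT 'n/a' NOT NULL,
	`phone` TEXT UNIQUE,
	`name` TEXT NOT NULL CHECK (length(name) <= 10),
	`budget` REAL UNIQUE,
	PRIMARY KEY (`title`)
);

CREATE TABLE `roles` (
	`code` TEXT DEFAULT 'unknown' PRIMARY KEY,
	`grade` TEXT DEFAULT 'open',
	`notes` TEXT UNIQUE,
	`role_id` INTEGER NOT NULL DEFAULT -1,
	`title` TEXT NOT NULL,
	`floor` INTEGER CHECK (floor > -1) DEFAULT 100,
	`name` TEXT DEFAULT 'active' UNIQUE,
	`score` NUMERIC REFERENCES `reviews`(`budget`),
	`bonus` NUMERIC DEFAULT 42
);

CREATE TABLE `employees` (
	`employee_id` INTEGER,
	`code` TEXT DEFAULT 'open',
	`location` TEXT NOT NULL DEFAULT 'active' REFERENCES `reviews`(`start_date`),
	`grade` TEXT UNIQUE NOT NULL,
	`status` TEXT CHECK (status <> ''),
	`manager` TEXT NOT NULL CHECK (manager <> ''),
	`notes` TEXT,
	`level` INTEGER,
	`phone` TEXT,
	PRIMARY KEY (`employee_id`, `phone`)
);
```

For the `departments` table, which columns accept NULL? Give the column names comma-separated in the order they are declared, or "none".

location, bonus, department_id, hire_date, phone, budget

- title: part of the PRIMARY KEY, which implies NOT NULL → not nullable.
- location: UNIQUE does not imply NOT NULL → nullable.
- bonus: DEFAULT only fills an omitted column; an explicit NULL is still allowed → nullable.
- email: declared NOT NULL → not nullable.
- hours: declared NOT NULL → not nullable.
- department_id: no NOT NULL constraint applies → nullable.
- hire_date: UNIQUE does not imply NOT NULL → nullable.
- end_date: declared NOT NULL → not nullable.
- phone: UNIQUE does not imply NOT NULL → nullable.
- name: declared NOT NULL → not nullable.
- budget: UNIQUE does not imply NOT NULL → nullable.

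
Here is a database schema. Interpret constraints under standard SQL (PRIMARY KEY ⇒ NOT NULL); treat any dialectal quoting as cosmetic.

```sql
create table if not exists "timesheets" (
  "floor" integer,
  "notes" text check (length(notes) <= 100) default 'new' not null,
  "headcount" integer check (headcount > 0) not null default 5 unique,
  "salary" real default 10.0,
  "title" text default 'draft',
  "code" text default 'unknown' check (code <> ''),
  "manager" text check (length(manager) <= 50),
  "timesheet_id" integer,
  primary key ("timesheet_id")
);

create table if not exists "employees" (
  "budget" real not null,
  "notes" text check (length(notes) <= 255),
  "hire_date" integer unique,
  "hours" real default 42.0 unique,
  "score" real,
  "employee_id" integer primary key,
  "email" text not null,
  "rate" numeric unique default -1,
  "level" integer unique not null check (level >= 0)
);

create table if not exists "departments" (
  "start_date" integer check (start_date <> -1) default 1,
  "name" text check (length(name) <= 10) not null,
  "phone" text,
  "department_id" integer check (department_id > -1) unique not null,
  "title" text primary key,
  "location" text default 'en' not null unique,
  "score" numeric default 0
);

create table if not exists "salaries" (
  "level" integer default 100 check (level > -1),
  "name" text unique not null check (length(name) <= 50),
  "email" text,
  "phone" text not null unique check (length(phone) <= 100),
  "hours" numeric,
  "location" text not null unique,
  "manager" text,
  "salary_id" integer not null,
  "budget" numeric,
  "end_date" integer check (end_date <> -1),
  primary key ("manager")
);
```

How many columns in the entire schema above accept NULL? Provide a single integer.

18

timesheets: 5 nullable (floor, salary, title, code, manager — PK (timesheet_id) and explicit NOT NULL columns excluded).
employees: 5 nullable (notes, hire_date, hours, score, rate — PK (employee_id) and explicit NOT NULL columns excluded).
departments: 3 nullable (start_date, phone, score — PK (title) and explicit NOT NULL columns excluded).
salaries: 5 nullable (level, email, hours, budget, end_date — PK (manager) and explicit NOT NULL columns excluded).
Total: 5 + 5 + 3 + 5 = 18.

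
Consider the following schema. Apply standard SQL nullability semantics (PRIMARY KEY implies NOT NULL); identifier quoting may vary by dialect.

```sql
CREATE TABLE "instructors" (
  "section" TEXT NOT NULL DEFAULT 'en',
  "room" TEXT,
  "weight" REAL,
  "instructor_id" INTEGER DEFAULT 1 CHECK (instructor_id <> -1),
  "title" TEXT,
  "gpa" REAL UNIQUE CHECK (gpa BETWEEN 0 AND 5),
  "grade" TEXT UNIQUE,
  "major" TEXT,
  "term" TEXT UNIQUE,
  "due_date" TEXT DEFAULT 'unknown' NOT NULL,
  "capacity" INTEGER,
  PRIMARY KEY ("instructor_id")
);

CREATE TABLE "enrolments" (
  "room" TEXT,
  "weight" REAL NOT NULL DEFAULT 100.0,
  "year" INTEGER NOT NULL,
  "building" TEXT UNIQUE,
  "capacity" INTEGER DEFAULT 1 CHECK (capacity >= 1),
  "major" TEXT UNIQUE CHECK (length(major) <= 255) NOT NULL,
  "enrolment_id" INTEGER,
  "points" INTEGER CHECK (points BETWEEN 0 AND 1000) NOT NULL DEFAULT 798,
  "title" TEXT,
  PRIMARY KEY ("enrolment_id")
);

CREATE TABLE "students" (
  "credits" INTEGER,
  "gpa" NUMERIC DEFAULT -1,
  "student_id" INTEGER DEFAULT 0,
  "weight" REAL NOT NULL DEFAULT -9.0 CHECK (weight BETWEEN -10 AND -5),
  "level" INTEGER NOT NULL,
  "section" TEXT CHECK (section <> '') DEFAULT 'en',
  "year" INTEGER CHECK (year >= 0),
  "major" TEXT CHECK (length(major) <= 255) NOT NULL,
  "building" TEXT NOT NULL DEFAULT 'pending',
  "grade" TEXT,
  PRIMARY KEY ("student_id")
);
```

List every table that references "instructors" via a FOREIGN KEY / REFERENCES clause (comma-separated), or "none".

none

No REFERENCES clause anywhere in the schema names instructors.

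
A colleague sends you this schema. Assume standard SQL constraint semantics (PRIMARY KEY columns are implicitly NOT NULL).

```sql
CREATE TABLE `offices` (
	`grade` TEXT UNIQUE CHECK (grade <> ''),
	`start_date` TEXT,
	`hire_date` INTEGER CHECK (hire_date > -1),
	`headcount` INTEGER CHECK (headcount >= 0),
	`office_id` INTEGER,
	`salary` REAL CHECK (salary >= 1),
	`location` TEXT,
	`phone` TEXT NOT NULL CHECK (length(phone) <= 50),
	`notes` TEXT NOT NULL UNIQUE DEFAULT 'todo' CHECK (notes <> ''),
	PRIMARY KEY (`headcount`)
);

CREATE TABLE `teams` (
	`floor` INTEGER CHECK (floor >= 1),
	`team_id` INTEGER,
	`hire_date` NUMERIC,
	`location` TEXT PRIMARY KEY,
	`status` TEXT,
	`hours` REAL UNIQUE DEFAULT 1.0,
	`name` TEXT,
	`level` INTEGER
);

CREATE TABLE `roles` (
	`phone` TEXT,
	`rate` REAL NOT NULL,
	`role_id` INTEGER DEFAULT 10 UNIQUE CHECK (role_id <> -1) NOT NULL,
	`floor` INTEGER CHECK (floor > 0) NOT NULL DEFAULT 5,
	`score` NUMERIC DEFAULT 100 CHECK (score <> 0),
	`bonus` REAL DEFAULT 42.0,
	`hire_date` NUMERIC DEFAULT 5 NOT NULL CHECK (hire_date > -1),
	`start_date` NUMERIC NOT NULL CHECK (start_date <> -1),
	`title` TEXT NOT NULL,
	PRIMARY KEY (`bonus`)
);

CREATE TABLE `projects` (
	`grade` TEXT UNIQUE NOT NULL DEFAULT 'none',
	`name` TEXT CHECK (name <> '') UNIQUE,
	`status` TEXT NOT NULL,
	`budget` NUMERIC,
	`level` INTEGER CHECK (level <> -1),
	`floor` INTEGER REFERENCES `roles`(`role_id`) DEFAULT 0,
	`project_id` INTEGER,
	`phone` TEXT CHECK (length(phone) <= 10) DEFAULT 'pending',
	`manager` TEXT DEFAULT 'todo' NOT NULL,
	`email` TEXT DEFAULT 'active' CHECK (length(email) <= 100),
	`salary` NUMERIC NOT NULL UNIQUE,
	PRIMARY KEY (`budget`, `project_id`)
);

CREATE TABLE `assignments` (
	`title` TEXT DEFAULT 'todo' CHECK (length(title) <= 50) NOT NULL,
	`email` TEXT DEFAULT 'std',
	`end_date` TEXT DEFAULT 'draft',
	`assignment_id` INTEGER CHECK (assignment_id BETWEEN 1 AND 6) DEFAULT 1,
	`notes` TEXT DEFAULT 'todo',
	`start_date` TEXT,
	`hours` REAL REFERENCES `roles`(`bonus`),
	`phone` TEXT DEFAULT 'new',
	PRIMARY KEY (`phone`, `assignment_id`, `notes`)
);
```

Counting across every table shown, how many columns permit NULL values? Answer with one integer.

offices: 6 nullable (grade, start_date, hire_date, office_id, salary, location — PK (headcount) and explicit NOT NULL columns excluded).
teams: 7 nullable (floor, team_id, hire_date, status, hours, name, level — PK (location) and explicit NOT NULL columns excluded).
roles: 2 nullable (phone, score — PK (bonus) and explicit NOT NULL columns excluded).
projects: 5 nullable (name, level, floor, phone, email — PK (budget, project_id) and explicit NOT NULL columns excluded).
assignments: 4 nullable (email, end_date, start_date, hours — PK (phone, assignment_id, notes) and explicit NOT NULL columns excluded).
Total: 6 + 7 + 2 + 5 + 4 = 24.

24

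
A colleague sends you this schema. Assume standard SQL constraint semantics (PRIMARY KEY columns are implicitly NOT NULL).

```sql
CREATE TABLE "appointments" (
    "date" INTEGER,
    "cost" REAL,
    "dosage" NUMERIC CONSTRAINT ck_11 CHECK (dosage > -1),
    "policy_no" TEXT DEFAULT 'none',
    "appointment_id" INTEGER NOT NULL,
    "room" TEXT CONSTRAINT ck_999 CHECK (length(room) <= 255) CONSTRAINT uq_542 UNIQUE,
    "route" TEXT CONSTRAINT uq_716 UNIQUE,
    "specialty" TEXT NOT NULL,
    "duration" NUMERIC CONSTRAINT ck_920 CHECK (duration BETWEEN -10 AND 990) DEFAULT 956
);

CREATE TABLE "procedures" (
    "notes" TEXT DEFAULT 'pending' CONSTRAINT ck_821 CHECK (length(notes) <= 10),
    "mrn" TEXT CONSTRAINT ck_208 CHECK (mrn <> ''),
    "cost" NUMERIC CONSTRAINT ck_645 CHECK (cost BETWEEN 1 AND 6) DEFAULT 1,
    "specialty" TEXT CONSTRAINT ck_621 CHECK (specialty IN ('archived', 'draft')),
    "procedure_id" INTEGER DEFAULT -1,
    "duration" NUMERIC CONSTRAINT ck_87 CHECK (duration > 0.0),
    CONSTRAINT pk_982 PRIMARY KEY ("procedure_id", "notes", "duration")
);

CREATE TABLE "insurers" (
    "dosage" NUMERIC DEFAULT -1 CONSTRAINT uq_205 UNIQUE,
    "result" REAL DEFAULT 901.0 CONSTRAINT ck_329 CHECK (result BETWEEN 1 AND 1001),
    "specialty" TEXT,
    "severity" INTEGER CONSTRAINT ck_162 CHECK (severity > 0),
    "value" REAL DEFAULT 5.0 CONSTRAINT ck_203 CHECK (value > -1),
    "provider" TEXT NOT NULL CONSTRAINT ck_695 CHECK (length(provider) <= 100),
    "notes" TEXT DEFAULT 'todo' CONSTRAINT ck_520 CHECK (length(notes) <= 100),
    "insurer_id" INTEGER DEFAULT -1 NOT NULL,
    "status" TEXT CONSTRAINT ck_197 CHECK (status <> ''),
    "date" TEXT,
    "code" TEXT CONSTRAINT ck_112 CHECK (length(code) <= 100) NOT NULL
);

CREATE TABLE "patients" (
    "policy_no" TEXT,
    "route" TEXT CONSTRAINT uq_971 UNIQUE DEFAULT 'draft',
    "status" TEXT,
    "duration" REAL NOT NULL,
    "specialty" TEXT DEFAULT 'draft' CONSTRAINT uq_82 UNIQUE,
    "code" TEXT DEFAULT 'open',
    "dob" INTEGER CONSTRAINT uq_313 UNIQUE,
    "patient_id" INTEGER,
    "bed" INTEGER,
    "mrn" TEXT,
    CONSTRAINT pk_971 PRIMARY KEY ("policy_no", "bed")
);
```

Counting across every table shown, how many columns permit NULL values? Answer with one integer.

25

appointments: 7 nullable (date, cost, dosage, policy_no, room, route, duration — PK none and explicit NOT NULL columns excluded).
procedures: 3 nullable (mrn, cost, specialty — PK (procedure_id, notes, duration) and explicit NOT NULL columns excluded).
insurers: 8 nullable (dosage, result, specialty, severity, value, notes, status, date — PK none and explicit NOT NULL columns excluded).
patients: 7 nullable (route, status, specialty, code, dob, patient_id, mrn — PK (policy_no, bed) and explicit NOT NULL columns excluded).
Total: 7 + 3 + 8 + 7 = 25.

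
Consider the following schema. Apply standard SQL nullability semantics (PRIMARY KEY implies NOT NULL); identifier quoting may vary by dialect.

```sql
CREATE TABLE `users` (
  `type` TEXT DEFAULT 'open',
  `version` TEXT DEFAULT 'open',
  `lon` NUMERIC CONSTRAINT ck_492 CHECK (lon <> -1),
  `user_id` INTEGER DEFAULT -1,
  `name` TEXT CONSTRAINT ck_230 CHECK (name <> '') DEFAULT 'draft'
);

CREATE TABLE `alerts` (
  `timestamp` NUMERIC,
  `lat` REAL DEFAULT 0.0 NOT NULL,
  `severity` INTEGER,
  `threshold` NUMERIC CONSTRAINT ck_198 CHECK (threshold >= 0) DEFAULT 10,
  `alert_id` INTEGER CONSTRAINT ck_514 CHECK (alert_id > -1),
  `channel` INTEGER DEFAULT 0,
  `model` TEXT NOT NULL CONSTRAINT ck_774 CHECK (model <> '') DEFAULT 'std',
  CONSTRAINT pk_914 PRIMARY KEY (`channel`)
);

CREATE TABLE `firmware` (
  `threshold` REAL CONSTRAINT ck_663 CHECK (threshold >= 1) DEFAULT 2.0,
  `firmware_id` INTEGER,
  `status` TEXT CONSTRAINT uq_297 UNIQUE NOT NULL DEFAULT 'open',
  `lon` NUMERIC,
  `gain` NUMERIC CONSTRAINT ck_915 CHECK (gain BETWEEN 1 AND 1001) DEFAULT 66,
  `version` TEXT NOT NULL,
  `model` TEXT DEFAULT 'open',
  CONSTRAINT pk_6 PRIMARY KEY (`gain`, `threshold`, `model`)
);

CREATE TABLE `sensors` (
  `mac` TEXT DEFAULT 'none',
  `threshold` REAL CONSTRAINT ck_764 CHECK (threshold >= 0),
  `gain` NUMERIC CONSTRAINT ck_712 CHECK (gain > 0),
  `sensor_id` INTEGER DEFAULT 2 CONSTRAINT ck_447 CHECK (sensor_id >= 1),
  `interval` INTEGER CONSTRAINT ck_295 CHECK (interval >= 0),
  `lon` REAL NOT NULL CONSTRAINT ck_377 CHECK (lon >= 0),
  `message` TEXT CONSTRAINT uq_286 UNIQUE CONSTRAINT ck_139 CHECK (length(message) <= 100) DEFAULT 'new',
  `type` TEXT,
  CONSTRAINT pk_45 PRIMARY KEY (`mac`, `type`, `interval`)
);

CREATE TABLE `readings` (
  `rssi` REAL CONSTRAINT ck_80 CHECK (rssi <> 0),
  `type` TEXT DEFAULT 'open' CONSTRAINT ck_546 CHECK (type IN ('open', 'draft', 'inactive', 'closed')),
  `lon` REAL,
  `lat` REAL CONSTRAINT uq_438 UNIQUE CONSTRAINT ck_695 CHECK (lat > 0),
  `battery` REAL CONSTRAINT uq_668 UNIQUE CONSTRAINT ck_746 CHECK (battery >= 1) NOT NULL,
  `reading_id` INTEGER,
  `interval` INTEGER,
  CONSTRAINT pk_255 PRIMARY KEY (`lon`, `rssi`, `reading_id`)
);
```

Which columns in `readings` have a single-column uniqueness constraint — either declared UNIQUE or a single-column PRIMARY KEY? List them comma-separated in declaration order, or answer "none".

lat, battery

- rssi: part of a composite PRIMARY KEY — only the tuple is unique, not this column on its own.
- type: no UNIQUE or single-column PK constraint.
- lon: part of a composite PRIMARY KEY — only the tuple is unique, not this column on its own.
- lat: declared UNIQUE → unique.
- battery: declared UNIQUE → unique.
- reading_id: part of a composite PRIMARY KEY — only the tuple is unique, not this column on its own.
- interval: no UNIQUE or single-column PK constraint.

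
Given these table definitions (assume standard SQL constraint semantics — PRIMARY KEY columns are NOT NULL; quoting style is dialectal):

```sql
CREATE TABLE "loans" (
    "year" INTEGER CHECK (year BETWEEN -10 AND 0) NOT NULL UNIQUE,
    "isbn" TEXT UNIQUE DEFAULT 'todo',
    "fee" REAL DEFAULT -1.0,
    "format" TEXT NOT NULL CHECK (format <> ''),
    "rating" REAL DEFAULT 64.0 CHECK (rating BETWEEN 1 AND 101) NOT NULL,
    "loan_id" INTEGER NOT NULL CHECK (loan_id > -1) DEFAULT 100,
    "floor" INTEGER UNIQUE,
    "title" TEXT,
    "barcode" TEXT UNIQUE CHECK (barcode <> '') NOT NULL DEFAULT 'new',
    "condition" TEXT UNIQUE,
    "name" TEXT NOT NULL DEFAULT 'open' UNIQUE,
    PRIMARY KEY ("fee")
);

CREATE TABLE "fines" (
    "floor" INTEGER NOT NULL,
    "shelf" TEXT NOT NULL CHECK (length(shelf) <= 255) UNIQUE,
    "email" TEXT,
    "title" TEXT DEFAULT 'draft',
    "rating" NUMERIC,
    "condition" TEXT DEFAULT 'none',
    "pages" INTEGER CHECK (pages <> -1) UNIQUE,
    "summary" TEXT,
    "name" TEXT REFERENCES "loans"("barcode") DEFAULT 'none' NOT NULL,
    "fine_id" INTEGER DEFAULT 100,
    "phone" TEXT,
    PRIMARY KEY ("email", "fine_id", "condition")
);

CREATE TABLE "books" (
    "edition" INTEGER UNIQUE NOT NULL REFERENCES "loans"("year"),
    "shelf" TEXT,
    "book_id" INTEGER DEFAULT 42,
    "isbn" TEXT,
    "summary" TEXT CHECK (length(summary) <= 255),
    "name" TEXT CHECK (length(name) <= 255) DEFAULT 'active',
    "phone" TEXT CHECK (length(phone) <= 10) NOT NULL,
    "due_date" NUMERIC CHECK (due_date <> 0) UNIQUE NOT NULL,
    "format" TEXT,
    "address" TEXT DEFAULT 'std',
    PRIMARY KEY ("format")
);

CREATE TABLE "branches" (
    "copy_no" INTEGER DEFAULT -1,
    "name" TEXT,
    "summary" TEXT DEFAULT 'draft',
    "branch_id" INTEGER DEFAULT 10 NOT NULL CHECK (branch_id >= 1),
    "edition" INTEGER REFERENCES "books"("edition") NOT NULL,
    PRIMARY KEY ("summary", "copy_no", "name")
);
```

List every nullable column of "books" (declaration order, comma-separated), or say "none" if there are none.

- edition: declared NOT NULL → not nullable.
- shelf: no NOT NULL constraint applies → nullable.
- book_id: DEFAULT only fills an omitted column; an explicit NULL is still allowed → nullable.
- isbn: no NOT NULL constraint applies → nullable.
- summary: CHECK does not forbid NULL (a CHECK constraint passes when its expression is NULL) → nullable.
- name: CHECK does not forbid NULL (a CHECK constraint passes when its expression is NULL) → nullable.
- phone: declared NOT NULL → not nullable.
- due_date: declared NOT NULL → not nullable.
- format: part of the PRIMARY KEY, which implies NOT NULL → not nullable.
- address: DEFAULT only fills an omitted column; an explicit NULL is still allowed → nullable.

shelf, book_id, isbn, summary, name, address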